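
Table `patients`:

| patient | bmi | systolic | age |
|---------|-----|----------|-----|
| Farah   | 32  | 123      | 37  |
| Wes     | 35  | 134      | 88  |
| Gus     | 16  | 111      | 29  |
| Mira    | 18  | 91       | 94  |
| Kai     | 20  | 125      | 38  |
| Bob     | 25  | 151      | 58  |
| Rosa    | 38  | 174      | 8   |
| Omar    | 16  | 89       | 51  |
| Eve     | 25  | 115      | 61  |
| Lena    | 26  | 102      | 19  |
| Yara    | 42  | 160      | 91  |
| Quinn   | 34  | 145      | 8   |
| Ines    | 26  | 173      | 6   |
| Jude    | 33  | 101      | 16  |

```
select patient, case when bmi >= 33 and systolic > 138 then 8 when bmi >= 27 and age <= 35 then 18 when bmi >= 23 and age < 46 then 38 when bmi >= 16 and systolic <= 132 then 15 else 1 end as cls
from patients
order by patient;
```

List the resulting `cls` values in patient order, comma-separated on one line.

patient=Bob: ELSE → 1
patient=Eve: bmi >= 16 and systolic <= 132 → 15
patient=Farah: bmi >= 23 and age < 46 → 38
patient=Gus: bmi >= 16 and systolic <= 132 → 15
patient=Ines: bmi >= 23 and age < 46 → 38
patient=Jude: bmi >= 27 and age <= 35 → 18
patient=Kai: bmi >= 16 and systolic <= 132 → 15
patient=Lena: bmi >= 23 and age < 46 → 38
patient=Mira: bmi >= 16 and systolic <= 132 → 15
patient=Omar: bmi >= 16 and systolic <= 132 → 15
patient=Quinn: bmi >= 33 and systolic > 138 → 8
patient=Rosa: bmi >= 33 and systolic > 138 → 8
patient=Wes: ELSE → 1
patient=Yara: bmi >= 33 and systolic > 138 → 8

1, 15, 38, 15, 38, 18, 15, 38, 15, 15, 8, 8, 1, 8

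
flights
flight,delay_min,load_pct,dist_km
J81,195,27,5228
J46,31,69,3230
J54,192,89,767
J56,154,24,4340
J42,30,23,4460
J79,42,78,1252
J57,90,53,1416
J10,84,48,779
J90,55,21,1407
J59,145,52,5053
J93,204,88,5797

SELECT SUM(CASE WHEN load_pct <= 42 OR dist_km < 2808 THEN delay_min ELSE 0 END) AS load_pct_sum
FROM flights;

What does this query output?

flight=J81: ✓ → 195
flight=J46: ✗
flight=J54: ✓ → 192
flight=J56: ✓ → 154
flight=J42: ✓ → 30
flight=J79: ✓ → 42
flight=J57: ✓ → 90
flight=J10: ✓ → 84
flight=J90: ✓ → 55
flight=J59: ✗
flight=J93: ✗
load_pct_sum = 195 + 192 + 154 + 30 + 42 + 90 + 84 + 55 = 842

842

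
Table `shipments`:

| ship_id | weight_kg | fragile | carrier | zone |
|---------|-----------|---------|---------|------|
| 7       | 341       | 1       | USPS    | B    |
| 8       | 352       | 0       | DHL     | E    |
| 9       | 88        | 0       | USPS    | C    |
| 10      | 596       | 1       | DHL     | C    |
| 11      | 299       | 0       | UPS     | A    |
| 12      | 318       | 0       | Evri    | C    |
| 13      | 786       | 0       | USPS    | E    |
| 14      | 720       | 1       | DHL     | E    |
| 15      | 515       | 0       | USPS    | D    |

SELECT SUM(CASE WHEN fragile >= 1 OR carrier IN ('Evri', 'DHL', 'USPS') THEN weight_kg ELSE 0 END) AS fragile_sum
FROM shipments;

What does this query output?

ship_id=7: ✓ → 341
ship_id=8: ✓ → 352
ship_id=9: ✓ → 88
ship_id=10: ✓ → 596
ship_id=11: ✗
ship_id=12: ✓ → 318
ship_id=13: ✓ → 786
ship_id=14: ✓ → 720
ship_id=15: ✓ → 515
fragile_sum = 341 + 352 + 88 + 596 + 318 + 786 + 720 + 515 = 3716

3716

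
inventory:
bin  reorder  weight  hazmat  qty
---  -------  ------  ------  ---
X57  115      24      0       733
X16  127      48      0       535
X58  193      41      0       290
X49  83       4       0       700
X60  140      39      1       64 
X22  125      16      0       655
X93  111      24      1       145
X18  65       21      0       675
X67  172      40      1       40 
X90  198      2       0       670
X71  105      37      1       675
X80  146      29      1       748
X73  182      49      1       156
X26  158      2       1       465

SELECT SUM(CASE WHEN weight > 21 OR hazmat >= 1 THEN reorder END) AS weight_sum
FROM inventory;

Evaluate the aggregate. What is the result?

bin=X57: ✓ → 115
bin=X16: ✓ → 127
bin=X58: ✓ → 193
bin=X49: ✗
bin=X60: ✓ → 140
bin=X22: ✗
bin=X93: ✓ → 111
bin=X18: ✗
bin=X67: ✓ → 172
bin=X90: ✗
bin=X71: ✓ → 105
bin=X80: ✓ → 146
bin=X73: ✓ → 182
bin=X26: ✓ → 158
weight_sum = 115 + 127 + 193 + 140 + 111 + 172 + 105 + 146 + 182 + 158 = 1449

1449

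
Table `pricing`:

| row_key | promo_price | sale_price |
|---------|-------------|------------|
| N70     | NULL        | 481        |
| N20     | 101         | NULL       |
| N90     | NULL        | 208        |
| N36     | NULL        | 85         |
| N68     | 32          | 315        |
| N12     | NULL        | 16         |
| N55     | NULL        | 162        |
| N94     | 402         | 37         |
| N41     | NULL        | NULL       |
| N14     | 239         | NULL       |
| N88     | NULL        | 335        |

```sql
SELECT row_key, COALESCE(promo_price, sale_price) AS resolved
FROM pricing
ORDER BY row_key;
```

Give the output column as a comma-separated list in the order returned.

row_key=N12: promo_price=NULL, sale_price=16 → 16
row_key=N14: promo_price=239 → 239
row_key=N20: promo_price=101 → 101
row_key=N36: promo_price=NULL, sale_price=85 → 85
row_key=N41: promo_price=NULL, sale_price=NULL (all NULL) → NULL
row_key=N55: promo_price=NULL, sale_price=162 → 162
row_key=N68: promo_price=32 → 32
row_key=N70: promo_price=NULL, sale_price=481 → 481
row_key=N88: promo_price=NULL, sale_price=335 → 335
row_key=N90: promo_price=NULL, sale_price=208 → 208
row_key=N94: promo_price=402 → 402

16, 239, 101, 85, NULL, 162, 32, 481, 335, 208, 402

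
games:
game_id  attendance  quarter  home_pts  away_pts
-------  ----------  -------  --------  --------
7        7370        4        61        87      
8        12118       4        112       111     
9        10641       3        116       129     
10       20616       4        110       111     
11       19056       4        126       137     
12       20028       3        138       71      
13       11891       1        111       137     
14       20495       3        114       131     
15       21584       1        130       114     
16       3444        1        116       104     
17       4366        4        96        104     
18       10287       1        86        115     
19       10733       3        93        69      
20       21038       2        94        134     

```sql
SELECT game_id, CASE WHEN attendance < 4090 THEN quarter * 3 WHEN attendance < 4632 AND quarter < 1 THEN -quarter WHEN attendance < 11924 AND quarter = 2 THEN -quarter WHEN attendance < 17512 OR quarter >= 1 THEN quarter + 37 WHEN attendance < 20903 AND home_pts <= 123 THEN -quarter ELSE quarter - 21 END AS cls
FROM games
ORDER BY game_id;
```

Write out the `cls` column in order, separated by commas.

game_id=7: attendance < 17512 OR quarter >= 1 → 41
game_id=8: attendance < 17512 OR quarter >= 1 → 41
game_id=9: attendance < 17512 OR quarter >= 1 → 40
game_id=10: attendance < 17512 OR quarter >= 1 → 41
game_id=11: attendance < 17512 OR quarter >= 1 → 41
game_id=12: attendance < 17512 OR quarter >= 1 → 40
game_id=13: attendance < 17512 OR quarter >= 1 → 38
game_id=14: attendance < 17512 OR quarter >= 1 → 40
game_id=15: attendance < 17512 OR quarter >= 1 → 38
game_id=16: attendance < 4090 → 3
game_id=17: attendance < 17512 OR quarter >= 1 → 41
game_id=18: attendance < 17512 OR quarter >= 1 → 38
game_id=19: attendance < 17512 OR quarter >= 1 → 40
game_id=20: attendance < 17512 OR quarter >= 1 → 39

41, 41, 40, 41, 41, 40, 38, 40, 38, 3, 41, 38, 40, 39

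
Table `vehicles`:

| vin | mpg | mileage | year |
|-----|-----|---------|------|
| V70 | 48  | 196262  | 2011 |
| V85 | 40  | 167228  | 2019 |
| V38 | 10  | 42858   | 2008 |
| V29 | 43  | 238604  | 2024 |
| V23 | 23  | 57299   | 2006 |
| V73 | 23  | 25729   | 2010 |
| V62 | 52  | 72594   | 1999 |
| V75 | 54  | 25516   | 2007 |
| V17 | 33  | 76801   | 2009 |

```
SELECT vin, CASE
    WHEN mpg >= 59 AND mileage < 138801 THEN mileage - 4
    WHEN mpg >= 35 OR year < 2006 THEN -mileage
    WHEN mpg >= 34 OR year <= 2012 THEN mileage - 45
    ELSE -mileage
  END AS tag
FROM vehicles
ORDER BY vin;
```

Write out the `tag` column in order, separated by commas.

vin=V17: mpg >= 34 OR year <= 2012 → 76756
vin=V23: mpg >= 34 OR year <= 2012 → 57254
vin=V29: mpg >= 35 OR year < 2006 → -238604
vin=V38: mpg >= 34 OR year <= 2012 → 42813
vin=V62: mpg >= 35 OR year < 2006 → -72594
vin=V70: mpg >= 35 OR year < 2006 → -196262
vin=V73: mpg >= 34 OR year <= 2012 → 25684
vin=V75: mpg >= 35 OR year < 2006 → -25516
vin=V85: mpg >= 35 OR year < 2006 → -167228

76756, 57254, -238604, 42813, -72594, -196262, 25684, -25516, -167228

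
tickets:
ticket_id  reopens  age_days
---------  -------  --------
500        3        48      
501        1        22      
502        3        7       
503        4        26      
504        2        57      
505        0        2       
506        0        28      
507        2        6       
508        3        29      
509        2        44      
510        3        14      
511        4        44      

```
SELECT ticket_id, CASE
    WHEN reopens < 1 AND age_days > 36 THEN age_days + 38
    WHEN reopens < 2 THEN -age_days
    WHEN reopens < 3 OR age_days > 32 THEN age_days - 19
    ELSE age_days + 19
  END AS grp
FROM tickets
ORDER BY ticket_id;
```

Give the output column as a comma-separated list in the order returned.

ticket_id=500: reopens < 3 OR age_days > 32 → 29
ticket_id=501: reopens < 2 → -22
ticket_id=502: ELSE → 26
ticket_id=503: ELSE → 45
ticket_id=504: reopens < 3 OR age_days > 32 → 38
ticket_id=505: reopens < 2 → -2
ticket_id=506: reopens < 2 → -28
ticket_id=507: reopens < 3 OR age_days > 32 → -13
ticket_id=508: ELSE → 48
ticket_id=509: reopens < 3 OR age_days > 32 → 25
ticket_id=510: ELSE → 33
ticket_id=511: reopens < 3 OR age_days > 32 → 25

29, -22, 26, 45, 38, -2, -28, -13, 48, 25, 33, 25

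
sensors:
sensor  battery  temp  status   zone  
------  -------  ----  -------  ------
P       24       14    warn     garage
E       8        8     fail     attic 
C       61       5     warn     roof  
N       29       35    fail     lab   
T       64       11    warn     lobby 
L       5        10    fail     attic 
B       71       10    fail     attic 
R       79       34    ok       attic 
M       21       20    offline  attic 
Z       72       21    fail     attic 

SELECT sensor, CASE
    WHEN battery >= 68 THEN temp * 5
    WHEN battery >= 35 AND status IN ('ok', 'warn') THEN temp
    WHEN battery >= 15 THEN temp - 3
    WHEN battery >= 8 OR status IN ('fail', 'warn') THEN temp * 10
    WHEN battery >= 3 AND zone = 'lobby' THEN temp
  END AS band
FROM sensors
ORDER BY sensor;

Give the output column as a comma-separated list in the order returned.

50, 5, 80, 100, 17, 32, 11, 170, 11, 105

sensor=B: battery >= 68 → 50
sensor=C: battery >= 35 AND status IN ('ok', 'warn') → 5
sensor=E: battery >= 8 OR status IN ('fail', 'warn') → 80
sensor=L: battery >= 8 OR status IN ('fail', 'warn') → 100
sensor=M: battery >= 15 → 17
sensor=N: battery >= 15 → 32
sensor=P: battery >= 15 → 11
sensor=R: battery >= 68 → 170
sensor=T: battery >= 35 AND status IN ('ok', 'warn') → 11
sensor=Z: battery >= 68 → 105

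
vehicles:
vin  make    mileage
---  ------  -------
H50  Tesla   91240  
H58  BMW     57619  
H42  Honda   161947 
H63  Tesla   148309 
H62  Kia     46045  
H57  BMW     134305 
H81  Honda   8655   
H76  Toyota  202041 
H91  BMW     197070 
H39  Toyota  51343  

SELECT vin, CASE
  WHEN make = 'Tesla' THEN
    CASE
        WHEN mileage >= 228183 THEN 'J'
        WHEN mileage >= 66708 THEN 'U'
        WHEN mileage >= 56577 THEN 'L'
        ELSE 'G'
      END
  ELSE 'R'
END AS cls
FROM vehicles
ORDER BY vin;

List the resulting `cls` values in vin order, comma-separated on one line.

vin=H39: make='Toyota' → outer ELSE → R
vin=H42: make='Honda' → outer ELSE → R
vin=H50: make='Tesla' → inner[mileage >= 66708] → U
vin=H57: make='BMW' → outer ELSE → R
vin=H58: make='BMW' → outer ELSE → R
vin=H62: make='Kia' → outer ELSE → R
vin=H63: make='Tesla' → inner[mileage >= 66708] → U
vin=H76: make='Toyota' → outer ELSE → R
vin=H81: make='Honda' → outer ELSE → R
vin=H91: make='BMW' → outer ELSE → R

R, R, U, R, R, R, U, R, R, R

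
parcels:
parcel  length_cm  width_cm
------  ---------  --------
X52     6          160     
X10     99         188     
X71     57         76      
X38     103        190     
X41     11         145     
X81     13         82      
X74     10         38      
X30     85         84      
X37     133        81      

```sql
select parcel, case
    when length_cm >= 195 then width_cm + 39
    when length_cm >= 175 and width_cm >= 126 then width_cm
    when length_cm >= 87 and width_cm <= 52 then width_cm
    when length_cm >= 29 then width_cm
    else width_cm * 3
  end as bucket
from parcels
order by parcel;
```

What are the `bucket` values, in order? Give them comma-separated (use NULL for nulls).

188, 84, 81, 190, 435, 480, 76, 114, 246

parcel=X10: length_cm >= 29 → 188
parcel=X30: length_cm >= 29 → 84
parcel=X37: length_cm >= 29 → 81
parcel=X38: length_cm >= 29 → 190
parcel=X41: ELSE → 435
parcel=X52: ELSE → 480
parcel=X71: length_cm >= 29 → 76
parcel=X74: ELSE → 114
parcel=X81: ELSE → 246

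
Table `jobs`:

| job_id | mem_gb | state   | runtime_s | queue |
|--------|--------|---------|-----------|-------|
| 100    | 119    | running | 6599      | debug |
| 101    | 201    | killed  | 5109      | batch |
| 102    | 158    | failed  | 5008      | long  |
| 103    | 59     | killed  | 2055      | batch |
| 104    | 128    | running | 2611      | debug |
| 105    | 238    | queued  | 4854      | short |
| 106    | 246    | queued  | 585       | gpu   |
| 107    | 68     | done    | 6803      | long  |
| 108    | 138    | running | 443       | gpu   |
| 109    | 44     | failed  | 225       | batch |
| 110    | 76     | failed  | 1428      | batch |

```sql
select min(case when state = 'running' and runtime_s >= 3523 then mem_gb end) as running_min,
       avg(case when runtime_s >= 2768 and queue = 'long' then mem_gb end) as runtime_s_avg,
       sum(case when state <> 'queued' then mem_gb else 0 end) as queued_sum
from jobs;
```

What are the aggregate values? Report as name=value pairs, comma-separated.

[running_min: state = 'running' and runtime_s >= 3523]
job_id=100: ✓ → 119
job_id=101: ✗
job_id=102: ✗
job_id=103: ✗
job_id=104: ✗
job_id=105: ✗
job_id=106: ✗
job_id=107: ✗
job_id=108: ✗
job_id=109: ✗
job_id=110: ✗
running_min = MIN(119) = 119
—
[runtime_s_avg: runtime_s >= 2768 and queue = 'long']
job_id=100: ✗
job_id=101: ✗
job_id=102: ✓ → 158
job_id=103: ✗
job_id=104: ✗
job_id=105: ✗
job_id=106: ✗
job_id=107: ✓ → 68
job_id=108: ✗
job_id=109: ✗
job_id=110: ✗
runtime_s_avg = (158 + 68) / 2 = 113
—
[queued_sum: state <> 'queued']
job_id=100: ✓ → 119
job_id=101: ✓ → 201
job_id=102: ✓ → 158
job_id=103: ✓ → 59
job_id=104: ✓ → 128
job_id=105: ✗
job_id=106: ✗
job_id=107: ✓ → 68
job_id=108: ✓ → 138
job_id=109: ✓ → 44
job_id=110: ✓ → 76
queued_sum = 119 + 201 + 158 + 59 + 128 + 68 + 138 + 44 + 76 = 991

running_min=119, runtime_s_avg=113, queued_sum=991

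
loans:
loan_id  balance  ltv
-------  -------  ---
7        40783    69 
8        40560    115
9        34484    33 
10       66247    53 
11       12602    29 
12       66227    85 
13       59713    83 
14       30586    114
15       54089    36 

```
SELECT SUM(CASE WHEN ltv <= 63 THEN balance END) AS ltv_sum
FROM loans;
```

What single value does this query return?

loan_id=7: ✗
loan_id=8: ✗
loan_id=9: ✓ → 34484
loan_id=10: ✓ → 66247
loan_id=11: ✓ → 12602
loan_id=12: ✗
loan_id=13: ✗
loan_id=14: ✗
loan_id=15: ✓ → 54089
ltv_sum = 34484 + 66247 + 12602 + 54089 = 167422

167422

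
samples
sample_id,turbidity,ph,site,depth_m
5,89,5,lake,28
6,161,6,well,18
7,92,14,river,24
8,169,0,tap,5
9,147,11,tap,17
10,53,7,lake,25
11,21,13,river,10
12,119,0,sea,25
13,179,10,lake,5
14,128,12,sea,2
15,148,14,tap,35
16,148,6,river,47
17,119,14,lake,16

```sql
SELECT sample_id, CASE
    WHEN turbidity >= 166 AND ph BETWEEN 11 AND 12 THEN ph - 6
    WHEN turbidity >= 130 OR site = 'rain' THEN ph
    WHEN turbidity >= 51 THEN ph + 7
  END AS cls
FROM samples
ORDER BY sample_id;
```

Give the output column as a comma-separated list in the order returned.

12, 6, 21, 0, 11, 14, NULL, 7, 10, 19, 14, 6, 21

sample_id=5: turbidity >= 51 → 12
sample_id=6: turbidity >= 130 OR site = 'rain' → 6
sample_id=7: turbidity >= 51 → 21
sample_id=8: turbidity >= 130 OR site = 'rain' → 0
sample_id=9: turbidity >= 130 OR site = 'rain' → 11
sample_id=10: turbidity >= 51 → 14
sample_id=11: (no match → NULL) → NULL
sample_id=12: turbidity >= 51 → 7
sample_id=13: turbidity >= 130 OR site = 'rain' → 10
sample_id=14: turbidity >= 51 → 19
sample_id=15: turbidity >= 130 OR site = 'rain' → 14
sample_id=16: turbidity >= 130 OR site = 'rain' → 6
sample_id=17: turbidity >= 51 → 21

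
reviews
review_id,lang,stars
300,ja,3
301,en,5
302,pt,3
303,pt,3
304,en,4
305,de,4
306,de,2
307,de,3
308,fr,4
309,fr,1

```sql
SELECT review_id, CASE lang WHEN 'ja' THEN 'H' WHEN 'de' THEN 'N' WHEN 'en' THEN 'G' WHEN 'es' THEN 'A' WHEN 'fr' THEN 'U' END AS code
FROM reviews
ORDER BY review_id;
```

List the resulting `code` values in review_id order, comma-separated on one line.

review_id=300: lang='ja' → H
review_id=301: lang='en' → G
review_id=302: (no match → NULL) → NULL
review_id=303: (no match → NULL) → NULL
review_id=304: lang='en' → G
review_id=305: lang='de' → N
review_id=306: lang='de' → N
review_id=307: lang='de' → N
review_id=308: lang='fr' → U
review_id=309: lang='fr' → U

H, G, NULL, NULL, G, N, N, N, U, U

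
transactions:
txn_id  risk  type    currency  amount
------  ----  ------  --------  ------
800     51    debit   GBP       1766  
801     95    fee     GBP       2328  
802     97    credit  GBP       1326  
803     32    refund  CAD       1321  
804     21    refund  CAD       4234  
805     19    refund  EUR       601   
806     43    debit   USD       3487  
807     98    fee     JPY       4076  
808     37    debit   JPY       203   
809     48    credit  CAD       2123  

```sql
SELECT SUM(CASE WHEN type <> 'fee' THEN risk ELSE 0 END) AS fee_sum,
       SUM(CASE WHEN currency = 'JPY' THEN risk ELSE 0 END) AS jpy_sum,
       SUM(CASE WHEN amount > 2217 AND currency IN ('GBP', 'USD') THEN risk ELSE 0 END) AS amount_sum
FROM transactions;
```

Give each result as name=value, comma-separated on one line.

[fee_sum: type <> 'fee']
txn_id=800: ✓ → 51
txn_id=801: ✗
txn_id=802: ✓ → 97
txn_id=803: ✓ → 32
txn_id=804: ✓ → 21
txn_id=805: ✓ → 19
txn_id=806: ✓ → 43
txn_id=807: ✗
txn_id=808: ✓ → 37
txn_id=809: ✓ → 48
fee_sum = 51 + 97 + 32 + 21 + 19 + 43 + 37 + 48 = 348
—
[jpy_sum: currency = 'JPY']
txn_id=800: ✗
txn_id=801: ✗
txn_id=802: ✗
txn_id=803: ✗
txn_id=804: ✗
txn_id=805: ✗
txn_id=806: ✗
txn_id=807: ✓ → 98
txn_id=808: ✓ → 37
txn_id=809: ✗
jpy_sum = 98 + 37 = 135
—
[amount_sum: amount > 2217 AND currency IN ('GBP', 'USD')]
txn_id=800: ✗
txn_id=801: ✓ → 95
txn_id=802: ✗
txn_id=803: ✗
txn_id=804: ✗
txn_id=805: ✗
txn_id=806: ✓ → 43
txn_id=807: ✗
txn_id=808: ✗
txn_id=809: ✗
amount_sum = 95 + 43 = 138

fee_sum=348, jpy_sum=135, amount_sum=138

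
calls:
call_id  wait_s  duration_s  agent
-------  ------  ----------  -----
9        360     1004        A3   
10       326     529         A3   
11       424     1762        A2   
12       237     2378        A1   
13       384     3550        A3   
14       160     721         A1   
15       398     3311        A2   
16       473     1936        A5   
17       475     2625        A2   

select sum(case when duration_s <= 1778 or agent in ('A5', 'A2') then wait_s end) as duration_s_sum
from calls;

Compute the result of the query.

call_id=9: ✓ → 360
call_id=10: ✓ → 326
call_id=11: ✓ → 424
call_id=12: ✗
call_id=13: ✗
call_id=14: ✓ → 160
call_id=15: ✓ → 398
call_id=16: ✓ → 473
call_id=17: ✓ → 475
duration_s_sum = 360 + 326 + 424 + 160 + 398 + 473 + 475 = 2616

2616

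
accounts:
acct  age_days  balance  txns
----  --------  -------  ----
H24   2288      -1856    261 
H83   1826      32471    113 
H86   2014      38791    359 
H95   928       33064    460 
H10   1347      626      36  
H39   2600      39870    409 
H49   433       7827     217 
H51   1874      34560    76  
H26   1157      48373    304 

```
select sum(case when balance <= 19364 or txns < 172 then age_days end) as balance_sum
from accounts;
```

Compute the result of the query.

acct=H24: ✓ → 2288
acct=H83: ✓ → 1826
acct=H86: ✗
acct=H95: ✗
acct=H10: ✓ → 1347
acct=H39: ✗
acct=H49: ✓ → 433
acct=H51: ✓ → 1874
acct=H26: ✗
balance_sum = 2288 + 1826 + 1347 + 433 + 1874 = 7768

7768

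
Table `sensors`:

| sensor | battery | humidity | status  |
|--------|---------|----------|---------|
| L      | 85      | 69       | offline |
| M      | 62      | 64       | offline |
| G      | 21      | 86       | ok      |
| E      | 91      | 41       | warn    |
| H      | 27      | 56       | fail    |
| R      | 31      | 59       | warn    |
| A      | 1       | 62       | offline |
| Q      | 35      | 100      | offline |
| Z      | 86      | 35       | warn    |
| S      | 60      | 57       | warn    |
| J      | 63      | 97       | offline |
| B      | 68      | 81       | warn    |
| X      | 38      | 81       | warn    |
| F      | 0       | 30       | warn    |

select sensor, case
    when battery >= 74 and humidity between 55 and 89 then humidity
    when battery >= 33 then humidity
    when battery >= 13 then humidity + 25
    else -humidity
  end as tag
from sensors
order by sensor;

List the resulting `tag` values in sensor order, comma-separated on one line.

-62, 81, 41, -30, 111, 81, 97, 69, 64, 100, 84, 57, 81, 35

sensor=A: ELSE → -62
sensor=B: battery >= 33 → 81
sensor=E: battery >= 33 → 41
sensor=F: ELSE → -30
sensor=G: battery >= 13 → 111
sensor=H: battery >= 13 → 81
sensor=J: battery >= 33 → 97
sensor=L: battery >= 74 and humidity between 55 and 89 → 69
sensor=M: battery >= 33 → 64
sensor=Q: battery >= 33 → 100
sensor=R: battery >= 13 → 84
sensor=S: battery >= 33 → 57
sensor=X: battery >= 33 → 81
sensor=Z: battery >= 33 → 35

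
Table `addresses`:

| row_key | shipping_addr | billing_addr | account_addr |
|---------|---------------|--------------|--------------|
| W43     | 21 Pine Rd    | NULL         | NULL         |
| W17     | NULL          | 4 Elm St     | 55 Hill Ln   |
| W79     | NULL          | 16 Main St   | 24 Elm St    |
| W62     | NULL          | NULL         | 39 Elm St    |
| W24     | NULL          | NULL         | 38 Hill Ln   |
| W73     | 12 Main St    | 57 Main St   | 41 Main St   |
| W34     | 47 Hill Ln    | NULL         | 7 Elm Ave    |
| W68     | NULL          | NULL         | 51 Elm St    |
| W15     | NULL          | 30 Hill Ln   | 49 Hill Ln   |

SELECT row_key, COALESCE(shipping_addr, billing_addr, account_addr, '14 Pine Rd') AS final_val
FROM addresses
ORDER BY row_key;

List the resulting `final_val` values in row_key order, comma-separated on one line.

30 Hill Ln, 4 Elm St, 38 Hill Ln, 47 Hill Ln, 21 Pine Rd, 39 Elm St, 51 Elm St, 12 Main St, 16 Main St

row_key=W15: shipping_addr=NULL, billing_addr=30 Hill Ln → 30 Hill Ln
row_key=W17: shipping_addr=NULL, billing_addr=4 Elm St → 4 Elm St
row_key=W24: shipping_addr=NULL, billing_addr=NULL, account_addr=38 Hill Ln → 38 Hill Ln
row_key=W34: shipping_addr=47 Hill Ln → 47 Hill Ln
row_key=W43: shipping_addr=21 Pine Rd → 21 Pine Rd
row_key=W62: shipping_addr=NULL, billing_addr=NULL, account_addr=39 Elm St → 39 Elm St
row_key=W68: shipping_addr=NULL, billing_addr=NULL, account_addr=51 Elm St → 51 Elm St
row_key=W73: shipping_addr=12 Main St → 12 Main St
row_key=W79: shipping_addr=NULL, billing_addr=16 Main St → 16 Main St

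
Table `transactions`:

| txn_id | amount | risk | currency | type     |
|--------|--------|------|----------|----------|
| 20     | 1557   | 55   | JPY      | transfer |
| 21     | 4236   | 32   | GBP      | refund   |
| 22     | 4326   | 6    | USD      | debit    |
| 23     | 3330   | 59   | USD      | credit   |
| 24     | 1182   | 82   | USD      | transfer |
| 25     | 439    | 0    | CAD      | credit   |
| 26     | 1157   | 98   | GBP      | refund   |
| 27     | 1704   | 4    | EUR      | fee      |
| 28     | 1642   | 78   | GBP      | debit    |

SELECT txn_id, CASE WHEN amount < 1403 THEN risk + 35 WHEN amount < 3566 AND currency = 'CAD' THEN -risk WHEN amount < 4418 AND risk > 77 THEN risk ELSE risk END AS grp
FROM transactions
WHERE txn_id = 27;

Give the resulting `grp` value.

txn_id = 27: amount=1704, risk=4, currency=EUR, type=fee.
amount < 1403 → false
amount < 3566 AND currency = 'CAD' → false
amount < 4418 AND risk > 77 → false
No prior WHEN matched → ELSE → 4

4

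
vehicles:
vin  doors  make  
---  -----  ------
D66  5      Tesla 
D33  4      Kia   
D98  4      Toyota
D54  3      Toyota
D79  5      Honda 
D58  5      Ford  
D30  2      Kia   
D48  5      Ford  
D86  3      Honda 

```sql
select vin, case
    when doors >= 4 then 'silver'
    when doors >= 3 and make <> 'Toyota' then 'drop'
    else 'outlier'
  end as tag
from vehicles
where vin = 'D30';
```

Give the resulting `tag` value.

outlier

vin = D30: doors=2, make=Kia.
doors >= 4 → false
doors >= 3 and make <> 'Toyota' → false
No prior WHEN matched → ELSE → outlier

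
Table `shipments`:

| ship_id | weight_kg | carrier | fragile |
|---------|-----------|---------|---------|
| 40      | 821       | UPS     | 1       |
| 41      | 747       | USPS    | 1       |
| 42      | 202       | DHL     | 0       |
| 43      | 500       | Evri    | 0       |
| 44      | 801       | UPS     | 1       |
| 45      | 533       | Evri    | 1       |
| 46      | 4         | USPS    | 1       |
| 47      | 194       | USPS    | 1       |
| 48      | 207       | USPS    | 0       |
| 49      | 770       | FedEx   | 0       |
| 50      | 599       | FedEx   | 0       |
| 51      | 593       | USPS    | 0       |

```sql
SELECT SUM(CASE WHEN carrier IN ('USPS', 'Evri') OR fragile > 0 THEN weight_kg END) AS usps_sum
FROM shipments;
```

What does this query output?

4400

ship_id=40: ✓ → 821
ship_id=41: ✓ → 747
ship_id=42: ✗
ship_id=43: ✓ → 500
ship_id=44: ✓ → 801
ship_id=45: ✓ → 533
ship_id=46: ✓ → 4
ship_id=47: ✓ → 194
ship_id=48: ✓ → 207
ship_id=49: ✗
ship_id=50: ✗
ship_id=51: ✓ → 593
usps_sum = 821 + 747 + 500 + 801 + 533 + 4 + 194 + 207 + 593 = 4400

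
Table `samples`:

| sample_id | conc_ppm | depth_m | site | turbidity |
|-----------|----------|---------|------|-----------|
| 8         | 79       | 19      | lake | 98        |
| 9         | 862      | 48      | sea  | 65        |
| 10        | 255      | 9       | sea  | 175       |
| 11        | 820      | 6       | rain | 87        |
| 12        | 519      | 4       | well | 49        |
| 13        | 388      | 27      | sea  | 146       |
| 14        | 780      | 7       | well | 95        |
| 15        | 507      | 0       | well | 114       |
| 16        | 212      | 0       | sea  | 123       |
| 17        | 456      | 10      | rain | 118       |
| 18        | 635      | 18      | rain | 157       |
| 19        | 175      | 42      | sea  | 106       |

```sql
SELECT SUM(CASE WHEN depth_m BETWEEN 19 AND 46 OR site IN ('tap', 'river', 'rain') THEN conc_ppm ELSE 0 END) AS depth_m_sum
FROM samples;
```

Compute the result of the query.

2553

sample_id=8: ✓ → 79
sample_id=9: ✗
sample_id=10: ✗
sample_id=11: ✓ → 820
sample_id=12: ✗
sample_id=13: ✓ → 388
sample_id=14: ✗
sample_id=15: ✗
sample_id=16: ✗
sample_id=17: ✓ → 456
sample_id=18: ✓ → 635
sample_id=19: ✓ → 175
depth_m_sum = 79 + 820 + 388 + 456 + 635 + 175 = 2553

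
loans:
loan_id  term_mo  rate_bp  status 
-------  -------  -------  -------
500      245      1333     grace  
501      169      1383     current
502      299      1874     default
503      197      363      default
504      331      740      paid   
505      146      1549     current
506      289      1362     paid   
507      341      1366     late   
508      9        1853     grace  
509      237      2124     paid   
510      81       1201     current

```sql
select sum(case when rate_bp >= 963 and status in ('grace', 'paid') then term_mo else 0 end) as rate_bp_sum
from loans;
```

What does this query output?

780

loan_id=500: ✓ → 245
loan_id=501: ✗
loan_id=502: ✗
loan_id=503: ✗
loan_id=504: ✗
loan_id=505: ✗
loan_id=506: ✓ → 289
loan_id=507: ✗
loan_id=508: ✓ → 9
loan_id=509: ✓ → 237
loan_id=510: ✗
rate_bp_sum = 245 + 289 + 9 + 237 = 780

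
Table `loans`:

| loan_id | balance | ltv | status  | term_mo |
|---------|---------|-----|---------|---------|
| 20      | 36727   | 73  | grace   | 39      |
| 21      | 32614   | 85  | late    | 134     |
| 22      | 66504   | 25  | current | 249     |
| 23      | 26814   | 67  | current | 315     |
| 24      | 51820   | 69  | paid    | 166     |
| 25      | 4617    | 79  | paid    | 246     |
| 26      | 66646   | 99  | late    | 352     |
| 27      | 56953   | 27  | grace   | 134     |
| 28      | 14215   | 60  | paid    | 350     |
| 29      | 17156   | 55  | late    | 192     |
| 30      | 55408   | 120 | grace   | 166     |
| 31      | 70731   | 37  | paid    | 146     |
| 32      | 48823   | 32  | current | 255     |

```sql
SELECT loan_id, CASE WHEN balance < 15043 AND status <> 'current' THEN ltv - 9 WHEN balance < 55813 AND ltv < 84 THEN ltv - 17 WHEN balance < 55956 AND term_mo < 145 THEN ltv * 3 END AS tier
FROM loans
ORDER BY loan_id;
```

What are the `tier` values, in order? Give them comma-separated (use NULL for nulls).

loan_id=20: balance < 55813 AND ltv < 84 → 56
loan_id=21: balance < 55956 AND term_mo < 145 → 255
loan_id=22: (no match → NULL) → NULL
loan_id=23: balance < 55813 AND ltv < 84 → 50
loan_id=24: balance < 55813 AND ltv < 84 → 52
loan_id=25: balance < 15043 AND status <> 'current' → 70
loan_id=26: (no match → NULL) → NULL
loan_id=27: (no match → NULL) → NULL
loan_id=28: balance < 15043 AND status <> 'current' → 51
loan_id=29: balance < 55813 AND ltv < 84 → 38
loan_id=30: (no match → NULL) → NULL
loan_id=31: (no match → NULL) → NULL
loan_id=32: balance < 55813 AND ltv < 84 → 15

56, 255, NULL, 50, 52, 70, NULL, NULL, 51, 38, NULL, NULL, 15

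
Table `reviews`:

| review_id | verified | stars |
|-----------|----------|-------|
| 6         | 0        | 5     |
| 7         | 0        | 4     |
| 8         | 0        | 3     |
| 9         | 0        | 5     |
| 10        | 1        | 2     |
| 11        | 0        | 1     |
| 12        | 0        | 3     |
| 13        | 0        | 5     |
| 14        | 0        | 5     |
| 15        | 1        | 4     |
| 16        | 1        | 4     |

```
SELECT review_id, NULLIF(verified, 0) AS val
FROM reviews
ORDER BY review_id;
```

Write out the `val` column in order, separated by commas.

NULL, NULL, NULL, NULL, 1, NULL, NULL, NULL, NULL, 1, 1

review_id=6: verified=0 vs 0: equal → NULL
review_id=7: verified=0 vs 0: equal → NULL
review_id=8: verified=0 vs 0: equal → NULL
review_id=9: verified=0 vs 0: equal → NULL
review_id=10: verified=1 vs 0: differ → 1
review_id=11: verified=0 vs 0: equal → NULL
review_id=12: verified=0 vs 0: equal → NULL
review_id=13: verified=0 vs 0: equal → NULL
review_id=14: verified=0 vs 0: equal → NULL
review_id=15: verified=1 vs 0: differ → 1
review_id=16: verified=1 vs 0: differ → 1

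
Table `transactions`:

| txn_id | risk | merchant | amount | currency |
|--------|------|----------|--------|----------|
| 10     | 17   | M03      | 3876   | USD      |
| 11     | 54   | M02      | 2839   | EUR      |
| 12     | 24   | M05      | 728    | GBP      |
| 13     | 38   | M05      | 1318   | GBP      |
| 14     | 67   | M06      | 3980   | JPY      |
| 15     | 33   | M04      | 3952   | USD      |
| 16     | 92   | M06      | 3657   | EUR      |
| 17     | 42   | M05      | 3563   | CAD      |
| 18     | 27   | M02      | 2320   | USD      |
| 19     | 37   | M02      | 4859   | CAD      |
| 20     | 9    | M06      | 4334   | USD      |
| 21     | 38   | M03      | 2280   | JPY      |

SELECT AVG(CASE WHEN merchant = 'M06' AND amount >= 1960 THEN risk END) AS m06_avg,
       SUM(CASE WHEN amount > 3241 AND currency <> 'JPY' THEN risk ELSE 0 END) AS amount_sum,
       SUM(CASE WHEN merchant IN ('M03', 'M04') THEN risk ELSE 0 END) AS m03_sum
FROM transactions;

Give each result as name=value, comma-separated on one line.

m06_avg=56, amount_sum=230, m03_sum=88

[m06_avg: merchant = 'M06' AND amount >= 1960]
txn_id=10: ✗
txn_id=11: ✗
txn_id=12: ✗
txn_id=13: ✗
txn_id=14: ✓ → 67
txn_id=15: ✗
txn_id=16: ✓ → 92
txn_id=17: ✗
txn_id=18: ✗
txn_id=19: ✗
txn_id=20: ✓ → 9
txn_id=21: ✗
m06_avg = (67 + 92 + 9) / 3 = 56
—
[amount_sum: amount > 3241 AND currency <> 'JPY']
txn_id=10: ✓ → 17
txn_id=11: ✗
txn_id=12: ✗
txn_id=13: ✗
txn_id=14: ✗
txn_id=15: ✓ → 33
txn_id=16: ✓ → 92
txn_id=17: ✓ → 42
txn_id=18: ✗
txn_id=19: ✓ → 37
txn_id=20: ✓ → 9
txn_id=21: ✗
amount_sum = 17 + 33 + 92 + 42 + 37 + 9 = 230
—
[m03_sum: merchant IN ('M03', 'M04')]
txn_id=10: ✓ → 17
txn_id=11: ✗
txn_id=12: ✗
txn_id=13: ✗
txn_id=14: ✗
txn_id=15: ✓ → 33
txn_id=16: ✗
txn_id=17: ✗
txn_id=18: ✗
txn_id=19: ✗
txn_id=20: ✗
txn_id=21: ✓ → 38
m03_sum = 17 + 33 + 38 = 88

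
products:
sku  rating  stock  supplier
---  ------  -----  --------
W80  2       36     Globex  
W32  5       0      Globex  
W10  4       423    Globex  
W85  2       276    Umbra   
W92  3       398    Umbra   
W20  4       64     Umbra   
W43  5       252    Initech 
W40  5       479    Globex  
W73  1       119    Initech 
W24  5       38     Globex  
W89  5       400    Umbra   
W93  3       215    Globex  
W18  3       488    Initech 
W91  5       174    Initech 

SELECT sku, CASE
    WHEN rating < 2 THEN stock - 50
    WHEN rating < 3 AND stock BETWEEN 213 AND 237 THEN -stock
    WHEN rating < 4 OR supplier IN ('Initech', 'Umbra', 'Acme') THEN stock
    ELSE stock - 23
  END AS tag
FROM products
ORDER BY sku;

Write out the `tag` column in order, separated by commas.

sku=W10: ELSE → 400
sku=W18: rating < 4 OR supplier IN ('Initech', 'Umbra', 'Acme') → 488
sku=W20: rating < 4 OR supplier IN ('Initech', 'Umbra', 'Acme') → 64
sku=W24: ELSE → 15
sku=W32: ELSE → -23
sku=W40: ELSE → 456
sku=W43: rating < 4 OR supplier IN ('Initech', 'Umbra', 'Acme') → 252
sku=W73: rating < 2 → 69
sku=W80: rating < 4 OR supplier IN ('Initech', 'Umbra', 'Acme') → 36
sku=W85: rating < 4 OR supplier IN ('Initech', 'Umbra', 'Acme') → 276
sku=W89: rating < 4 OR supplier IN ('Initech', 'Umbra', 'Acme') → 400
sku=W91: rating < 4 OR supplier IN ('Initech', 'Umbra', 'Acme') → 174
sku=W92: rating < 4 OR supplier IN ('Initech', 'Umbra', 'Acme') → 398
sku=W93: rating < 4 OR supplier IN ('Initech', 'Umbra', 'Acme') → 215

400, 488, 64, 15, -23, 456, 252, 69, 36, 276, 400, 174, 398, 215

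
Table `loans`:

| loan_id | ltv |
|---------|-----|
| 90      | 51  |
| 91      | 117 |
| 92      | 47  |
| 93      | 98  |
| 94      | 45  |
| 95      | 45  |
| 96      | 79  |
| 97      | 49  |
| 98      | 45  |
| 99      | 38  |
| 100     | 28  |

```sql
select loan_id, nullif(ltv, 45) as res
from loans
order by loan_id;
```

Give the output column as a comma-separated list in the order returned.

loan_id=90: ltv=51 vs 45: differ → 51
loan_id=91: ltv=117 vs 45: differ → 117
loan_id=92: ltv=47 vs 45: differ → 47
loan_id=93: ltv=98 vs 45: differ → 98
loan_id=94: ltv=45 vs 45: equal → NULL
loan_id=95: ltv=45 vs 45: equal → NULL
loan_id=96: ltv=79 vs 45: differ → 79
loan_id=97: ltv=49 vs 45: differ → 49
loan_id=98: ltv=45 vs 45: equal → NULL
loan_id=99: ltv=38 vs 45: differ → 38
loan_id=100: ltv=28 vs 45: differ → 28

51, 117, 47, 98, NULL, NULL, 79, 49, NULL, 38, 28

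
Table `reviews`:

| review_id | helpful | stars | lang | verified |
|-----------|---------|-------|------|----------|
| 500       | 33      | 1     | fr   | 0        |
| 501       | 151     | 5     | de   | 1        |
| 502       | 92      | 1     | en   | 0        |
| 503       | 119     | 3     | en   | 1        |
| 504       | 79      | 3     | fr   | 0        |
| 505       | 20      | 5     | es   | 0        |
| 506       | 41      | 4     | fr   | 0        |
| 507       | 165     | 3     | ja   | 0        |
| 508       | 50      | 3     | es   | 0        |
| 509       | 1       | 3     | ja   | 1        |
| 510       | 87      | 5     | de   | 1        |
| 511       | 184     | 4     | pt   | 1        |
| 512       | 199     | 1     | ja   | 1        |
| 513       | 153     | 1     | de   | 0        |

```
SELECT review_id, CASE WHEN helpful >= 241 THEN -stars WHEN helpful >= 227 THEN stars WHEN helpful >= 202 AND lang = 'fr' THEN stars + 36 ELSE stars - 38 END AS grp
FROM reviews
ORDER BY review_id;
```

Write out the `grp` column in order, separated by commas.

-37, -33, -37, -35, -35, -33, -34, -35, -35, -35, -33, -34, -37, -37

review_id=500: ELSE → -37
review_id=501: ELSE → -33
review_id=502: ELSE → -37
review_id=503: ELSE → -35
review_id=504: ELSE → -35
review_id=505: ELSE → -33
review_id=506: ELSE → -34
review_id=507: ELSE → -35
review_id=508: ELSE → -35
review_id=509: ELSE → -35
review_id=510: ELSE → -33
review_id=511: ELSE → -34
review_id=512: ELSE → -37
review_id=513: ELSE → -37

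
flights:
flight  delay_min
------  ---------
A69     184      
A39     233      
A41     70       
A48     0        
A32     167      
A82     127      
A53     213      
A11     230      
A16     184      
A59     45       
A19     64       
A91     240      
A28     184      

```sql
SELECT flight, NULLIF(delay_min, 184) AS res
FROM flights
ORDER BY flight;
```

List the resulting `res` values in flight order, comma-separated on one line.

flight=A11: delay_min=230 vs 184: differ → 230
flight=A16: delay_min=184 vs 184: equal → NULL
flight=A19: delay_min=64 vs 184: differ → 64
flight=A28: delay_min=184 vs 184: equal → NULL
flight=A32: delay_min=167 vs 184: differ → 167
flight=A39: delay_min=233 vs 184: differ → 233
flight=A41: delay_min=70 vs 184: differ → 70
flight=A48: delay_min=0 vs 184: differ → 0
flight=A53: delay_min=213 vs 184: differ → 213
flight=A59: delay_min=45 vs 184: differ → 45
flight=A69: delay_min=184 vs 184: equal → NULL
flight=A82: delay_min=127 vs 184: differ → 127
flight=A91: delay_min=240 vs 184: differ → 240

230, NULL, 64, NULL, 167, 233, 70, 0, 213, 45, NULL, 127, 240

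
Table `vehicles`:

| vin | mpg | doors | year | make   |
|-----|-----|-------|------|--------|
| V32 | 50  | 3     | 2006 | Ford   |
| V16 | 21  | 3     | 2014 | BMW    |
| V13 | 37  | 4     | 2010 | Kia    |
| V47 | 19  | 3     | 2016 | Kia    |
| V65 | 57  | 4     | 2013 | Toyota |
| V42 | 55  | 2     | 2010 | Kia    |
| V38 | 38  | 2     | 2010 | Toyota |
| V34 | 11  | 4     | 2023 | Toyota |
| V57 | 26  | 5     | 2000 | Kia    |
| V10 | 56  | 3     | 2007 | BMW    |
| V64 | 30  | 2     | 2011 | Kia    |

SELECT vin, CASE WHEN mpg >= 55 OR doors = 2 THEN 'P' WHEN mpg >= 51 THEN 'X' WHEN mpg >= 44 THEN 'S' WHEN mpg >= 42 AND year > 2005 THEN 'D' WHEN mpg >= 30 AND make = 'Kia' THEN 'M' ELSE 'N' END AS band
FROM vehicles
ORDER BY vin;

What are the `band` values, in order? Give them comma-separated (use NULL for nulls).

vin=V10: mpg >= 55 OR doors = 2 → P
vin=V13: mpg >= 30 AND make = 'Kia' → M
vin=V16: ELSE → N
vin=V32: mpg >= 44 → S
vin=V34: ELSE → N
vin=V38: mpg >= 55 OR doors = 2 → P
vin=V42: mpg >= 55 OR doors = 2 → P
vin=V47: ELSE → N
vin=V57: ELSE → N
vin=V64: mpg >= 55 OR doors = 2 → P
vin=V65: mpg >= 55 OR doors = 2 → P

P, M, N, S, N, P, P, N, N, P, P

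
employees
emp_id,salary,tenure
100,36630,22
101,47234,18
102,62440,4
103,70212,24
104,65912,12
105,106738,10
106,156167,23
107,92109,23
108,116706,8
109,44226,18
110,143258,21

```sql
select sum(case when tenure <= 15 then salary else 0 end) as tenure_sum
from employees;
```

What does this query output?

351796

emp_id=100: ✗
emp_id=101: ✗
emp_id=102: ✓ → 62440
emp_id=103: ✗
emp_id=104: ✓ → 65912
emp_id=105: ✓ → 106738
emp_id=106: ✗
emp_id=107: ✗
emp_id=108: ✓ → 116706
emp_id=109: ✗
emp_id=110: ✗
tenure_sum = 62440 + 65912 + 106738 + 116706 = 351796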